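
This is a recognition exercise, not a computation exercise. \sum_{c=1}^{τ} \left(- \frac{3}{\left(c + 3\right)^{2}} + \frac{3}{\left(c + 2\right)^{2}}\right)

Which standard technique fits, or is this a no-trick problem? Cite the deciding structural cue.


Verdict: telescoping — this sum is a zipper: each term contributes \frac{3}{\left(c + 2\right)^{2}} and removes the next index's value, which the following term puts back, closing term by term.


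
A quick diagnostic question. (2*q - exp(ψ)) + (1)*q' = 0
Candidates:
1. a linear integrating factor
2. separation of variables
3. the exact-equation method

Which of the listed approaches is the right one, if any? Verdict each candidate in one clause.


Technique: a linear integrating factor — linear in the unknown with genuine forcing: multiply through by the exponential of the integrated coefficient and the left side closes into one derivative.
- a linear integrating factor: applies; the problem has the shape this method handles.
- separation of variables: the two dependences do not factor apart.
- the exact-equation method — the mixed-partials test fails on this split — it is not an exact differential as presented.


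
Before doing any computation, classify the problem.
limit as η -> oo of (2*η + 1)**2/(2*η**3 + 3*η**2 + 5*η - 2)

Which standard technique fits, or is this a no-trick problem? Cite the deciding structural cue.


Best approach: dominant-term comparison — divide through by the highest power of η; every lower-order term dies and the dominant terms decide the limit. As a single quotient, the ∞/∞ shape would yield to repeated differentiation as well — the growth comparison gets there in one look.


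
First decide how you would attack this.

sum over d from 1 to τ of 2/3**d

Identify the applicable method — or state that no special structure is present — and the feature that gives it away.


Technique: the geometric series formula — consecutive terms stand in a fixed index-free ratio — the geometric sum formula closes it.


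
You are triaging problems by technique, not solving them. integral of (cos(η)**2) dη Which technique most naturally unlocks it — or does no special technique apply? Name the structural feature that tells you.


Method: a trigonometric identity — cos(η)**2 is the textbook power-reduction case — identities first, antiderivatives second.


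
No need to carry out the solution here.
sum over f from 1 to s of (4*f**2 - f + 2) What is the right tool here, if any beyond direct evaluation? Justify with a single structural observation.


Best approach: no special technique — Faulhaber territory: sum each constant-multiple power of f with its closed-form formula, no trick required.


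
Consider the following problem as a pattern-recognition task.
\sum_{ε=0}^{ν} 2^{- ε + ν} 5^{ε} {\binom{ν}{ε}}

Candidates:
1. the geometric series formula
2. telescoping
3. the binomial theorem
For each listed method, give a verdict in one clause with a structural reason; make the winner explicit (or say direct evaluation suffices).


Technique: the binomial theorem — terms weighting {\binom{ν}{ε}} against matched powers of 5 and 2 reassemble into (5 + 2)^ν by the binomial theorem.
- the geometric series formula — the term-to-term ratio drifts with the index — the one thing the geometric formula cannot absorb.
- telescoping — the summand is not presented as a shifted difference — a telescoping rewrite may exist, but the displayed structure does not offer one.
- the binomial theorem — yes, a natural case for it.


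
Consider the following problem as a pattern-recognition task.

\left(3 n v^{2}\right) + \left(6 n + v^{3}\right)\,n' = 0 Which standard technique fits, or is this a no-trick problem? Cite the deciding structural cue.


Technique: the exact-equation method — take the mixed partials of 3 n v^{2} and 6 n + v^{3}: they are equal, which certifies an exact differential.


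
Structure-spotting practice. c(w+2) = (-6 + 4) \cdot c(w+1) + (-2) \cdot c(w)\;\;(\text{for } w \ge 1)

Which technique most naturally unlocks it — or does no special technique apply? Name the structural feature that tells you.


Best approach: the characteristic-root method — no index-dependence in the weights and nothing inhomogeneous: classic characteristic-equation setup.


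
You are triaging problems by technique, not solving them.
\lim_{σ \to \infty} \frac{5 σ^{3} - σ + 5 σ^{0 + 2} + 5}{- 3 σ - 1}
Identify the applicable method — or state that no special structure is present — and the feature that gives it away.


Method: dominant-term comparison — as σ grows, only the highest-degree terms matter — compare leading terms and read the limit off. Differentiating the expression as a single quotient would eventually settle it as well; matching dominant growth settles it immediately.


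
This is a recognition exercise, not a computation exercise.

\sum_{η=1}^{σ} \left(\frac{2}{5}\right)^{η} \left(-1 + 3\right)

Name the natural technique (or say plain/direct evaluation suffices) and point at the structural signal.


Best approach: the geometric series formula — term-over-term division gives \frac{2}{5} every time — index-free ratio, geometric sum formula applies.


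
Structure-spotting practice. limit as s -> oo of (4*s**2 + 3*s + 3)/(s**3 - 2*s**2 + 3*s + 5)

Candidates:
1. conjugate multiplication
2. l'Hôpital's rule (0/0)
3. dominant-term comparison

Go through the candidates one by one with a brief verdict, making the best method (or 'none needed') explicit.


Verdict: dominant-term comparison — at large s only the top-degree terms survive; compare the leading terms and the limit falls out.
- conjugate multiplication: there are no radicals in tension whose conjugate would simplify matters.
- l'Hôpital's rule (0/0): viewed as a single quotient this runs to ∞/∞, not the 0/0 clash this candidate addresses; an at-infinity variant of the rule would resolve it, but comparing leading growth reads the answer without differentiating.
- dominant-term comparison — yes — fits the structure here.


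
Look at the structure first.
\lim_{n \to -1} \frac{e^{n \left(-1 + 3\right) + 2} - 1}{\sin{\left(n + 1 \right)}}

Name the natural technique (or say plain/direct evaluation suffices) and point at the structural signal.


Method: l'Hôpital's rule (0/0) — numerator and denominator both vanish at -1 — a genuine 0/0 form, which is exactly when l'Hôpital applies. The standard small-argument limits would also carry it; the rule is the systematic route.


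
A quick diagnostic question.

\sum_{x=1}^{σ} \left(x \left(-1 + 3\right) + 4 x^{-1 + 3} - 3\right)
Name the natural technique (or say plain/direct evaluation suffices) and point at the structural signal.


Diagnosis: no special technique — this is bookkeeping, not technique: standard formulas for sums of constant-multiple powers of x apply termwise.


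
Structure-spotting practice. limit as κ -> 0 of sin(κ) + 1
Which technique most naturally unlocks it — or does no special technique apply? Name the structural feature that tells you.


Method: no special technique — the function is continuous at 0; evaluation is itself the limit, no machinery required.


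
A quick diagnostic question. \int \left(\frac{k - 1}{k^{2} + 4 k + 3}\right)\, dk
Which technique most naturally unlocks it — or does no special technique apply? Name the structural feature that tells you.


Diagnosis: partial fractions — a proper rational integrand over the factorable k^{2} + 4 k + 3: partial fractions reduce it to elementary pieces.


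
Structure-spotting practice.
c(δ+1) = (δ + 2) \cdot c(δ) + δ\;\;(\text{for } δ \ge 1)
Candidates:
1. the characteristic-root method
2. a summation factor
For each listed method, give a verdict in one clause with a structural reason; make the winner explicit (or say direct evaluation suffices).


Method: a summation factor — because the multiplier δ + 2 is index-dependent, divide through by its running product and sum the resulting differences.
- the characteristic-root method — the coefficients change with the index, which the root method cannot absorb.
- a summation factor: a fit — the right tool for this form.


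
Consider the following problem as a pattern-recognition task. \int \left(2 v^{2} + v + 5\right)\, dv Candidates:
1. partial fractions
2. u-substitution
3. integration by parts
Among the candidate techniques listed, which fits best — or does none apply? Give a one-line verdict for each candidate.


Method: no special technique — the integrand is a sum of constant multiples of powers of v — integrate term by term.
- partial fractions — there is no rational-function structure to decompose.
- u-substitution: any workable substitution here is cosmetic — the integrand is already in directly integrable form.
- integration by parts: parts would only shuffle a directly integrable integrand.


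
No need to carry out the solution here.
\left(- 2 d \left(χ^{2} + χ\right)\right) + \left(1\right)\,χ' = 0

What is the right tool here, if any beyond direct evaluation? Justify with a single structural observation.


Method: separation of variables — one side of the product carries the independent variable, the other the unknown — the textbook separation shape. This doubles as a Bernoulli equation in the unknown as written; dividing and integrating works on it directly.


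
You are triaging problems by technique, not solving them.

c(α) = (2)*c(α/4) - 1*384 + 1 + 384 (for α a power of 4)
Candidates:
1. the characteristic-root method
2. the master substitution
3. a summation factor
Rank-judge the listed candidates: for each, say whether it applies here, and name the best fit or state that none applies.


Verdict: the master substitution — divide-the-index recursion (α/4 inside the call) straightens out once the index is rewritten as 4^m.
- the characteristic-root method: a divided-index call is not the fixed-shift linear shape that characteristic roots solve.
- the master substitution: a fit — the right tool for this form.
- a summation factor: a divided-index call is outside the fixed-shift first-order family a summation factor normalizes.


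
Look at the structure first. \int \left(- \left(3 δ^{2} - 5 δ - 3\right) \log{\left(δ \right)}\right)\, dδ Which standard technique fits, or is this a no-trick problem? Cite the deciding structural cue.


Diagnosis: integration by parts — take \log{\left(δ \right)} as the piece to differentiate: what remains is a power-rule integral in disguise.


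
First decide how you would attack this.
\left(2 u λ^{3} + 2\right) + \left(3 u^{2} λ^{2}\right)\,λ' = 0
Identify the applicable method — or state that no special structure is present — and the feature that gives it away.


Diagnosis: the exact-equation method — check exactness first: here it holds (2 u λ^{3} + 2, 3 u^{2} λ^{2} have matching cross partials), so no integrating factor is needed.


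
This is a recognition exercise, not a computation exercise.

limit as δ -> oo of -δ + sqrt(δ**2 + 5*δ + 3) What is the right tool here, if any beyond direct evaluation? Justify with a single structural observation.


Best approach: conjugate multiplication — both pieces blow up but their difference is finite; the conjugate trick rationalizes sqrt(δ**2 + 5*δ + 3) - δ.


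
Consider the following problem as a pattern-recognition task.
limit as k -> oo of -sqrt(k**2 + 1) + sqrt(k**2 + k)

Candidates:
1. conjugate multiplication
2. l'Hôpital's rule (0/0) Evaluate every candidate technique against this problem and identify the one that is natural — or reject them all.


Technique: conjugate multiplication — neither sqrt(k**2 + k) nor sqrt(k**2 + 1) converges alone, so rewrite their difference as a conjugate-rationalized quotient first.
- conjugate multiplication: applicable, and directly so.
- l'Hôpital's rule (0/0) — substitution produces ∞ − ∞ rather than a vanishing quotient; the rule needs a 0/0 ratio to act on.


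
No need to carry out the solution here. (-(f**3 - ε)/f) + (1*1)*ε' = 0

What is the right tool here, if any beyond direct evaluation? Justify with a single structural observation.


Diagnosis: a linear integrating factor — the unknown enters only to the first power against a nonzero forcing term — the integrating-factor template applies directly.


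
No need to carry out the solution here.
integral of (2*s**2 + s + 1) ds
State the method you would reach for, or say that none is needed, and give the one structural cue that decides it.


Technique: no special technique — the integrand is a sum of constant multiples of powers of s — integrate term by term.


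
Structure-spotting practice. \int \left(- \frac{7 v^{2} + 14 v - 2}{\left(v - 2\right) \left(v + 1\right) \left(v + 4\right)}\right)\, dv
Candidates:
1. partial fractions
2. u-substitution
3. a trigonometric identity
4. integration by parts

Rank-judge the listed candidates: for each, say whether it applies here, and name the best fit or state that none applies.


Best approach: partial fractions — a proper rational integrand whose denominator splits into simpler factors — decompose into partial fractions first.
- partial fractions — yes, a natural case for it.
- u-substitution — no subexpression of the integrand pairs with its own derivative as a factor — individual terms may offer their own substitutions, but any change of variable covering the whole integral would have to be constructed from outside the expression.
- a trigonometric identity: with no trigonometric functions present, identity rewriting has no target.
- integration by parts: no split into a nonconstant polynomial times one of the standard kernels — exp, sine, or cosine of a linear argument, or a logarithm — applies here.


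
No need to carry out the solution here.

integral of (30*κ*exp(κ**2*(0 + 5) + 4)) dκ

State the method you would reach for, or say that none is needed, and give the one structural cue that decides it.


Verdict: u-substitution — viewed as a product, the integrand is a composition evaluated at (κ**2*(0 + 5) + 4) times (a constant multiple of) that inner expression's derivative, so u = (κ**2*(0 + 5) + 4) makes it elementary.


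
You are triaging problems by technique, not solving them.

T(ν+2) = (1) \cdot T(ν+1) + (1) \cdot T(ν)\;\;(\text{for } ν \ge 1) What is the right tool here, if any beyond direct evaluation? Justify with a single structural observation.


Verdict: the characteristic-root method — because shifting ν leaves the equation's coefficients unchanged, exponential trials reduce it to algebra.


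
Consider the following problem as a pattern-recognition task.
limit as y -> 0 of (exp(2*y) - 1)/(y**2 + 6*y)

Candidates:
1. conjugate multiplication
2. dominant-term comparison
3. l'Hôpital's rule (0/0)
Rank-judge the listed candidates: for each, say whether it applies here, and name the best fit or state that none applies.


Verdict: l'Hôpital's rule (0/0) — substituting 0 gives 0 over 0; differentiate top and bottom once and re-evaluate. Known elementary limits would finish this too — the rule just bypasses the case analysis.
- conjugate multiplication: there is no infinity-minus-infinity radical difference to rationalize.
- dominant-term comparison — this limit is not decided by comparing polynomial growth at infinity.
- l'Hôpital's rule (0/0): applies; the problem has the shape this method handles.


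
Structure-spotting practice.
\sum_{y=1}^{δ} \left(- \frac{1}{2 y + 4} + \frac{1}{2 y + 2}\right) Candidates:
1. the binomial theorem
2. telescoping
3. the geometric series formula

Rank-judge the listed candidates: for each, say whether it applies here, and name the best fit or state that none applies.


Best approach: telescoping — write out three consecutive terms and watch the interior cancel: the advanced copy one term subtracts reappears as the very next term's leading piece, pair after pair.
- the binomial theorem — there is no pair of bases whose matched powers would reassemble into a single binomial power.
- telescoping — a fit — the right tool for this form.
- the geometric series formula: there is no constant term-to-term ratio.


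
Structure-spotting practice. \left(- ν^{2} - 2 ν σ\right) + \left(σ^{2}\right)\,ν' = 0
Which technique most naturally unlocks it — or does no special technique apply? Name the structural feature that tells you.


Best approach: the homogeneous substitution — solved for the derivative, the right side is unchanged under scaling σ and ν together — it depends only on the ratio ν/σ, so substitute a single ratio variable. This doubles as a Bernoulli equation in the unknown as written; the homogeneous route needs no setup at all.


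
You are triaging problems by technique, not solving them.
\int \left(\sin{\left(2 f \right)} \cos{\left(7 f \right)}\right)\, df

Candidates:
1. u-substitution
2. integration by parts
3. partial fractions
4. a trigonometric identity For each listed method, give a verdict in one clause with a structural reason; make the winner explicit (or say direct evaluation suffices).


Technique: a trigonometric identity — apply product-to-sum to \sin{\left(2 f \right)} \cos{\left(7 f \right)}: two clean single-angle terms replace one awkward product.
- u-substitution — no subexpression of the integrand pairs with its own derivative as a factor — individual terms may offer their own substitutions, but any change of variable covering the whole integral would have to be constructed from outside the expression.
- integration by parts — not the natural route: no polynomial-kernel product appears — a recursive parts reduction of the trigonometric product exists, but the identity rewrite is direct.
- partial fractions: there is no rational-function structure to decompose.
- a trigonometric identity: applicable, and directly so.


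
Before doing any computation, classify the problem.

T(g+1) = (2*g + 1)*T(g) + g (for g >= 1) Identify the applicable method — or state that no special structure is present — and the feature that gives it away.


Diagnosis: a summation factor — because the multiplier 2*g + 1 is index-dependent, divide through by its running product and sum the resulting differences.


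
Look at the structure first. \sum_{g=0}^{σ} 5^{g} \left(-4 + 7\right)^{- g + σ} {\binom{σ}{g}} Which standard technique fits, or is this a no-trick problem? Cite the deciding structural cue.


Best approach: the binomial theorem — the binomial coefficients weight matched powers of 5 and (-4 + 7), which is exactly the expansion of a binomial power.


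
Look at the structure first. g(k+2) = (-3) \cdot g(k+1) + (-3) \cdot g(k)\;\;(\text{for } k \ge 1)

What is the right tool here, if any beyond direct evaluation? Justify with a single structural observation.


Verdict: the characteristic-root method — because shifting k leaves the equation's coefficients unchanged, exponential trials reduce it to algebra.


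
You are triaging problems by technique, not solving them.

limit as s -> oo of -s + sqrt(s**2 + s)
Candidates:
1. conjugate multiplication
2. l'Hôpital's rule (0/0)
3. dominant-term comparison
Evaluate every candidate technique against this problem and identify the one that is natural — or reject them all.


Method: conjugate multiplication — divergence minus divergence hides a finite answer — expose it by pairing sqrt(s**2 + s) - s with its conjugate.
- conjugate multiplication: a fit — the right tool for this form.
- l'Hôpital's rule (0/0): substitution produces ∞ − ∞ rather than a vanishing quotient; the rule needs a 0/0 ratio to act on.
- dominant-term comparison: this limit is not decided by comparing polynomial growth at infinity.


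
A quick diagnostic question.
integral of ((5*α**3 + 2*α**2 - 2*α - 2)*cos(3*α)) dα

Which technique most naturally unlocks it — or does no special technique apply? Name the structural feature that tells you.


Best approach: integration by parts — 5*α**3 + 2*α**2 - 2*α - 2 dies after finitely many derivatives while cos(3*α) cycles under integration — the tabular/parts setup.


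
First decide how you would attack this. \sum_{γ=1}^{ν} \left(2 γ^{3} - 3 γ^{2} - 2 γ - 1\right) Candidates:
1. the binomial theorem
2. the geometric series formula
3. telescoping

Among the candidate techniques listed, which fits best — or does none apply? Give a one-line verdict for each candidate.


Method: no special technique — constant-multiple powers of γ with no cancellation partners and no common ratio — use the standard power-sum formulas.
- the binomial theorem — the terms do not reassemble into a binomial power.
- the geometric series formula — there is no constant term-to-term ratio.
- telescoping: in the displayed form, no term reappears at a neighboring index to cancel against.


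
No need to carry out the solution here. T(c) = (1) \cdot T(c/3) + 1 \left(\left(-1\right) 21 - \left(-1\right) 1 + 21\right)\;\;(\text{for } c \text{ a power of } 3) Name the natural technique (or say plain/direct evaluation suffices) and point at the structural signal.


Verdict: the master substitution — the argument contracts 3-fold per step: reindex c exponentially and solve the linear recurrence in the new index.


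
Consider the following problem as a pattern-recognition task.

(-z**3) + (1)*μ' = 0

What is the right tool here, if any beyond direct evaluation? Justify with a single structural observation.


Method: no special technique — the slope is a function of z alone, so integrate both sides directly.


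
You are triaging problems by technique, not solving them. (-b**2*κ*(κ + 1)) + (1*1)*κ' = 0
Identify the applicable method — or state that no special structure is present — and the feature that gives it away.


Technique: separation of variables — all dependence on the two variables factors apart, the defining separable shape. A Bernoulli substitution applies to this equation as given; separation takes the same equation in its displayed form.


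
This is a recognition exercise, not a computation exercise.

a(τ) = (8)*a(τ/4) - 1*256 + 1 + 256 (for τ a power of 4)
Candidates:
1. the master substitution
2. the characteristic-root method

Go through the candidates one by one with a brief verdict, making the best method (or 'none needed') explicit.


Verdict: the master substitution — recursion at τ/4 is multiplicative in the index; logarithmic reindexing via τ = 4^m linearizes it.
- the master substitution: applicable, and directly so.
- the characteristic-root method — the recursion divides its index rather than shifting it — outside the constant-shift family the root method covers.


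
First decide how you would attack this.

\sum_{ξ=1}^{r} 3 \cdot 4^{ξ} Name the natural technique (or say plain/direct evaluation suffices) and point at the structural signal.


Verdict: the geometric series formula — each summand is the previous one scaled by 4; that constant multiplier is itself the geometric structure.


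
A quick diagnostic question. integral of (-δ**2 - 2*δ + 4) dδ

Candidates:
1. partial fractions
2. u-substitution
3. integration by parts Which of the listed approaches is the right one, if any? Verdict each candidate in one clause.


Method: no special technique — every term is a constant multiple of a power of δ; term-wise power-rule integration needs no preliminary transformation.
- partial fractions: the expression is not a ratio of polynomials that decomposes further.
- u-substitution — any workable substitution here is cosmetic — the integrand is already in directly integrable form.
- integration by parts — parts would only shuffle a directly integrable integrand.


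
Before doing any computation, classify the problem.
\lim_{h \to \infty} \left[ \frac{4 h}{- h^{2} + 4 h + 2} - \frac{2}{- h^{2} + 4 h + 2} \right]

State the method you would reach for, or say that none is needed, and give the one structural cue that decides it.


Verdict: dominant-term comparison — divide through by the highest power of h; every lower-order term dies and the dominant terms decide the limit. l'Hôpital's at-infinity variant applies to the expression viewed as a single quotient; the leading-term comparison is the direct route.


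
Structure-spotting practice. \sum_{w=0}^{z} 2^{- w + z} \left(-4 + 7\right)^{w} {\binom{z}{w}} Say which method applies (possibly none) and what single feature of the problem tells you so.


Method: the binomial theorem — the binomial coefficients weight matched powers of (-4 + 7) and 2, which is exactly the expansion of a binomial power.


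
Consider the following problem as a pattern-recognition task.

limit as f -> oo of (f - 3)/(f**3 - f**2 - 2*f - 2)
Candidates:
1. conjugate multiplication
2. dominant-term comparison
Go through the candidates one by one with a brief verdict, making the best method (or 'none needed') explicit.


Verdict: dominant-term comparison — divide through by the highest power of f; every lower-order term dies and the dominant terms decide the limit.
- conjugate multiplication — no divergent radical difference is present for a conjugate pair to cancel.
- dominant-term comparison — a fit — the right tool for this form.


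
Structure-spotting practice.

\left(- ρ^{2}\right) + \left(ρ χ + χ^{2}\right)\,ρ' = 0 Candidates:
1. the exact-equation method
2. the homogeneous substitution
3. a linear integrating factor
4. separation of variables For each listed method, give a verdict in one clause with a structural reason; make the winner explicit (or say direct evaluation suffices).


Method: the homogeneous substitution — solved for the derivative, the right side is unchanged under scaling χ and ρ together — it depends only on the ratio ρ/χ, so substitute a single ratio variable. This can also be massaged into Bernoulli form (the roles of the variables may need exchanging); the homogeneous substitution avoids that setup.
- the exact-equation method: the cross partial derivatives disagree, so no single potential exists.
- the homogeneous substitution: a fit — the right tool for this form.
- a linear integrating factor — the unknown enters nonlinearly (through a power, a denominator, or a transcendental function), which the linear integrating-factor recipe cannot absorb as-is — any repair would come from a preliminary substitution, not the factor.
- separation of variables: the two dependences are entangled, not a clean product of one-variable pieces.


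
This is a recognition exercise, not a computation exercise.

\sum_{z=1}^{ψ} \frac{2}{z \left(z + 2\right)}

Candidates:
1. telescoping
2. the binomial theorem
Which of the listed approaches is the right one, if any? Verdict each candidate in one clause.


Technique: telescoping — the denominator's roots in \frac{2}{z \left(z + 2\right)} sit an integer apart: decomposition produces a self-cancelling chain.
- telescoping: yes, a natural case for it.
- the binomial theorem: there is no sum-raised-to-a-power identity hiding in these terms.


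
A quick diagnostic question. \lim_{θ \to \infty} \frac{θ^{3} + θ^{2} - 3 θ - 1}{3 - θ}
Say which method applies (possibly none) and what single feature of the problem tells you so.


Technique: dominant-term comparison — growth-rate triage: the leading powers of θ decide the limit, everything else is noise. l'Hôpital's at-infinity variant applies to the expression viewed as a single quotient; the leading-term comparison is the direct route.


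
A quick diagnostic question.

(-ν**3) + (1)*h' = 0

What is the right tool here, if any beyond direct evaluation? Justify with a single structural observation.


Diagnosis: no special technique — solved for the derivative, h never appears on the right — this is a direct integration in ν, not a differential-equations problem at heart.


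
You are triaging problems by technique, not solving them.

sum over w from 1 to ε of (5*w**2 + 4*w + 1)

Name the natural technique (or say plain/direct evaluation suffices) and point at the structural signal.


Verdict: no special technique — constant-multiple powers of w with no cancellation partners and no common ratio — use the standard power-sum formulas.


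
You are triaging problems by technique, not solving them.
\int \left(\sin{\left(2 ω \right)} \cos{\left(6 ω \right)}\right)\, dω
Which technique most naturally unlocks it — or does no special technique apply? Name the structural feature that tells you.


Verdict: a trigonometric identity — apply product-to-sum to \sin{\left(2 ω \right)} \cos{\left(6 ω \right)}: two clean single-angle terms replace one awkward product.


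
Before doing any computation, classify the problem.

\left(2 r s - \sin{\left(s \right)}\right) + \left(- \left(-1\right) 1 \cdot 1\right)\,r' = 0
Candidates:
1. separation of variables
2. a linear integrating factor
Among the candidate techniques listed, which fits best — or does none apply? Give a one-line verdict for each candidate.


Technique: a linear integrating factor — linear in the unknown with genuine forcing: multiply through by the exponential of the integrated coefficient and the left side closes into one derivative.
- separation of variables — no algebra isolates the independent variable on one side and the unknown on the other.
- a linear integrating factor — yes — fits the structure here.


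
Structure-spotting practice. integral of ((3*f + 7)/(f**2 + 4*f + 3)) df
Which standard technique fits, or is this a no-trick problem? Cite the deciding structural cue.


Technique: partial fractions — the integrand is a proper rational function and its denominator f**2 + 4*f + 3 factors into distinct pieces, so it splits into simple fractions.


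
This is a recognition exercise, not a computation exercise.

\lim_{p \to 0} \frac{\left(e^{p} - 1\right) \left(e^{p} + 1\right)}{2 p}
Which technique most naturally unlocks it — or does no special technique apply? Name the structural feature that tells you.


Technique: l'Hôpital's rule (0/0) — both numerator and denominator vanish at 0: the genuine 0/0 indeterminate that l'Hôpital exists for. One could equally expand both pieces locally and compare leading terms; the rule does that in one stroke.


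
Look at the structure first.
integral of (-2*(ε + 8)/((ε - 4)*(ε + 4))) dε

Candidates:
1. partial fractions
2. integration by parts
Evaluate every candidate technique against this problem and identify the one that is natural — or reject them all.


Method: partial fractions — the bottom factors while the top stays lower-degree — split into simple fractions and integrate piece by piece.
- partial fractions — yes, a natural case for it.
- integration by parts — there is no nonconstant-polynomial-times-kernel split with an exp, sine, cosine (degree-1 argument), or logarithm partner.


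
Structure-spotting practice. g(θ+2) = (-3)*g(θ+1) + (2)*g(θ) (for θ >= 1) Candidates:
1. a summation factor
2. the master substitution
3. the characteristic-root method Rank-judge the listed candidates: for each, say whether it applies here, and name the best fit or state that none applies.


Best approach: the characteristic-root method — the recurrence is linear and homogeneous with constant coefficients, so the ansatz r^θ turns it into a polynomial equation for r.
- a summation factor: the recurrence reaches back more than one step, outside the first-order family a summation factor normalizes.
- the master substitution — with no divided-index recursive call, reindexing by powers of a base buys nothing.
- the characteristic-root method — yes — fits the structure here.


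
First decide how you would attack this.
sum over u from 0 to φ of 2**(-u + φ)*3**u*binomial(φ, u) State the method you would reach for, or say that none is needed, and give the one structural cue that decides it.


Verdict: the binomial theorem — the summand is term u of a binomial expansion in 3 and 2; the whole sum is a single power.


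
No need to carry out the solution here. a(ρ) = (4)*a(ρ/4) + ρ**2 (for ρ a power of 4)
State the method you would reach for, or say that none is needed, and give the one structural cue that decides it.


Method: the master substitution — treat m = log base 4 of ρ as the new clock: one recursion step advances m by one while ρ scales by 4.


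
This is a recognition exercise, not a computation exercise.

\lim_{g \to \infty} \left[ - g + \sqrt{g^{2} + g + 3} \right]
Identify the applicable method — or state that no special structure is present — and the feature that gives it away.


Best approach: conjugate multiplication — neither \sqrt{g^{2} + g + 3} nor g converges alone, so rewrite their difference as a conjugate-rationalized quotient first.


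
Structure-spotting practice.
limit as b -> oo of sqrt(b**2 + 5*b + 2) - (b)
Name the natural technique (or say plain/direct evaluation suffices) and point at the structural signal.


Best approach: conjugate multiplication — an infinity-minus-infinity difference with a surviving radical — multiply by the conjugate to cancel the divergence.


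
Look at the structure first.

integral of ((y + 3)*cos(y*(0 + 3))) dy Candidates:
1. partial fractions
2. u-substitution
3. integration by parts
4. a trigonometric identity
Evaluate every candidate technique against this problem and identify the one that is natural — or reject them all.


Diagnosis: integration by parts — a polynomial y + 3 against the kernel cos(y*(0 + 3)) is the signature bounded-ladder case for integration by parts.
- partial fractions: the expression is not a ratio of polynomials that decomposes further.
- u-substitution — no subexpression of the integrand pairs with its own derivative as a factor — individual terms may offer their own substitutions, but any change of variable covering the whole integral would have to be constructed from outside the expression.
- integration by parts — yes, a natural case for it.
- a trigonometric identity — there is no trigonometric structure whose rewriting would simplify the integrand.


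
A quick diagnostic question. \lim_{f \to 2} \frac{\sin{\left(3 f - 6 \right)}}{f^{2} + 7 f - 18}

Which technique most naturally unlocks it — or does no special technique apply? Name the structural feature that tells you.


Method: l'Hôpital's rule (0/0) — both numerator and denominator vanish at 2: the genuine 0/0 indeterminate that l'Hôpital exists for. Expanding numerator and denominator to first order gives the same value — the rule automates exactly that.


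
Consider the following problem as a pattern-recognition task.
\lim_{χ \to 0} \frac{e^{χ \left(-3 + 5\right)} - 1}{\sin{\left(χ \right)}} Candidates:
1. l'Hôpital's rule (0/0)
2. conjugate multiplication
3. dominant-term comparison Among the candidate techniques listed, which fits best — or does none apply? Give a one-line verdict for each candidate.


Diagnosis: l'Hôpital's rule (0/0) — the 0/0 form at 0 is the signature situation for l'Hôpital's rule. Known elementary limits would finish this too — the rule just bypasses the case analysis.
- l'Hôpital's rule (0/0) — applicable, and directly so.
- conjugate multiplication: the conjugate move applies to radical differences, which this is not.
- dominant-term comparison — leading-power comparison does not apply to this form.


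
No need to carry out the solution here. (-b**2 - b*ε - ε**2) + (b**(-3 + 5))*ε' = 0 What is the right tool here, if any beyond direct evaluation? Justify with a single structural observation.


Verdict: the homogeneous substitution — the slope is degree-zero homogeneous: the ratio substitution v = ε/b collapses it.


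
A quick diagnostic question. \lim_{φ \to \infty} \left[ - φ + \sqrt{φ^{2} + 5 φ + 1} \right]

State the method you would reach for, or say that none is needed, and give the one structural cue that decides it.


Technique: conjugate multiplication — turning the difference into a conjugate-rationalized ratio makes the limit readable.


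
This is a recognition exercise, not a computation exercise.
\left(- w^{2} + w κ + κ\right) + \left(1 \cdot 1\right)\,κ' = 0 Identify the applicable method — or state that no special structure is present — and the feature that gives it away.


Verdict: a linear integrating factor — the unknown enters only to the first power against a nonzero forcing term — the integrating-factor template applies directly.


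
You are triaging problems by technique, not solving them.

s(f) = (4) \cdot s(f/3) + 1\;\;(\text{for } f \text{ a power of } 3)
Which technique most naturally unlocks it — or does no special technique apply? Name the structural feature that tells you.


Diagnosis: the master substitution — treat m = log base 3 of f as the new clock: one recursion step advances m by one while f scales by 3.


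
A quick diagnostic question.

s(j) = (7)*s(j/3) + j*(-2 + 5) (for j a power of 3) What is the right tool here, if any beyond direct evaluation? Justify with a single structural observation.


Verdict: the master substitution — the call at j/3 makes this multiplicative recursion; the master-style substitution converts it to additive.


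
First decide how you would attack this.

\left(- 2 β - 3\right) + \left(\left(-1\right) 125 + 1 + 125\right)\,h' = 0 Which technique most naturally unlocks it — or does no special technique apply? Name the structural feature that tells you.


Diagnosis: no special technique — solved for the derivative, h never appears on the right — this is a direct integration in β, not a differential-equations problem at heart.


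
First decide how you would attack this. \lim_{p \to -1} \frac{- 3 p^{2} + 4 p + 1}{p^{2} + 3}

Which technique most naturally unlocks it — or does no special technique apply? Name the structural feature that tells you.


Best approach: no special technique — no denominator vanishes and nothing blows up at -1: direct substitution is the whole computation.


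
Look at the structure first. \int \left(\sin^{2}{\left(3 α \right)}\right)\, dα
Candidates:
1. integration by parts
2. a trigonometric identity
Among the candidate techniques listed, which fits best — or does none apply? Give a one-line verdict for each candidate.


Technique: a trigonometric identity — an even power like \sin^{2}{\left(3 α \right)} flattens under the half-angle identity into first-degree cosines you can integrate directly.
- integration by parts: not the fit here: there is no polynomial factor to ladder down — parts can still close the trigonometric product by recursion, though the identity rewrite is the direct route.
- a trigonometric identity — a fit — the right tool for this form.


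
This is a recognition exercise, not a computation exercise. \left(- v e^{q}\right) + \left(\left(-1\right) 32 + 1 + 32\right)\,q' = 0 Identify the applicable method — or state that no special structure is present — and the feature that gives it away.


Best approach: separation of variables — all dependence on the two variables factors apart, the defining separable shape.


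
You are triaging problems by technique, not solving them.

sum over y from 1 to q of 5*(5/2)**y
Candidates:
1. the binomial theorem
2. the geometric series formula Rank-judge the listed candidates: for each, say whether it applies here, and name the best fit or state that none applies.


Method: the geometric series formula — each summand is the previous one scaled by 5/2; that constant multiplier is itself the geometric structure.
- the binomial theorem — no binomial coefficients pair up with complementary powers here.
- the geometric series formula — a fit — the right tool for this form.


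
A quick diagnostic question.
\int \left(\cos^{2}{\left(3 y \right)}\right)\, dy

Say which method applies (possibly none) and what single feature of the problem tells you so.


Method: a trigonometric identity — \cos^{2}{\left(3 y \right)} calls for power reduction: rewrite via double angles before any antiderivative is attempted.
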